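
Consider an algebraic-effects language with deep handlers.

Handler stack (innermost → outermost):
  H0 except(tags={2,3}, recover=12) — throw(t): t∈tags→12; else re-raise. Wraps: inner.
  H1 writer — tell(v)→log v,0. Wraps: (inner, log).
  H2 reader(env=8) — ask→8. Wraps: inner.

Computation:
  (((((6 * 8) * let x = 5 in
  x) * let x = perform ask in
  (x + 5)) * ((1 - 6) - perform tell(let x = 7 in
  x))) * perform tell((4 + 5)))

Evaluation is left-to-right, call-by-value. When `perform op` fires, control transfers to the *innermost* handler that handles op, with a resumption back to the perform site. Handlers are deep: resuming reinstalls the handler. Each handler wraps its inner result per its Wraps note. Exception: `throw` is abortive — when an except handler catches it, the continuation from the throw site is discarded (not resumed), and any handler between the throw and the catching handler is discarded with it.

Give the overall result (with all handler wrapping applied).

Evaluation trace:
ask @ H2 ⇒ 8
tell(7) @ H1 ⇒ log+=7
tell(9) @ H1 ⇒ log+=9
H0 returns 0
H1 returns (0, (7, 9))
H2 returns (0, (7, 9))
= (0, (7, 9))

Answer: (0, (7, 9))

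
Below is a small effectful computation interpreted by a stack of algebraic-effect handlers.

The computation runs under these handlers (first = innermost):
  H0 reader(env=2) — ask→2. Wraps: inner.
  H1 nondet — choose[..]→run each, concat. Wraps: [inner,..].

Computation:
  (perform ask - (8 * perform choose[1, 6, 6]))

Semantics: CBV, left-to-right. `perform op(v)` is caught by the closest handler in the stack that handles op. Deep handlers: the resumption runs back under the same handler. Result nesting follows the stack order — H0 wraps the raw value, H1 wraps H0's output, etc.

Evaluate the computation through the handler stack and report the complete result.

Step-by-step:
ask @ H0 ⇒ 2
choose[1, 6, 6] @ H1
  branch[0] choose=1:
    H0 returns -6
    H1 returns [-6]
  branch[1] choose=6:
    H0 returns -46
    H1 returns [-46]
  branch[2] choose=6:
    H0 returns -46
    H1 returns [-46]
= [-6, -46, -46]

Answer: [-6, -46, -46]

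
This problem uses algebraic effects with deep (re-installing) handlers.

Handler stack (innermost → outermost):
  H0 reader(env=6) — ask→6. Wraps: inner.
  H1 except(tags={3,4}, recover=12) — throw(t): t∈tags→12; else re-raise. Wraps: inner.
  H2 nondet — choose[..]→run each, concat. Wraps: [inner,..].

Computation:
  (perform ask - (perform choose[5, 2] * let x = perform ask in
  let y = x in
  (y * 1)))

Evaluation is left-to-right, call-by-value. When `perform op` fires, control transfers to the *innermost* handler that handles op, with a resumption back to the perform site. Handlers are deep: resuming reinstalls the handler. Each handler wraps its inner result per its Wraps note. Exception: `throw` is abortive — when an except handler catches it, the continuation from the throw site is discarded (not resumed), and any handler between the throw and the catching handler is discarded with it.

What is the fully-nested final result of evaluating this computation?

Answer: [-24, -6]

Step-by-step:
ask @ H0 ⇒ 6
choose[5, 2] @ H2
  branch[0] choose=5:
    ask @ H0 ⇒ 6
    H0 returns -24
    H1 returns -24
    H2 returns [-24]
  branch[1] choose=2:
    ask @ H0 ⇒ 6
    H0 returns -6
    H1 returns -6
    H2 returns [-6]
= [-24, -6]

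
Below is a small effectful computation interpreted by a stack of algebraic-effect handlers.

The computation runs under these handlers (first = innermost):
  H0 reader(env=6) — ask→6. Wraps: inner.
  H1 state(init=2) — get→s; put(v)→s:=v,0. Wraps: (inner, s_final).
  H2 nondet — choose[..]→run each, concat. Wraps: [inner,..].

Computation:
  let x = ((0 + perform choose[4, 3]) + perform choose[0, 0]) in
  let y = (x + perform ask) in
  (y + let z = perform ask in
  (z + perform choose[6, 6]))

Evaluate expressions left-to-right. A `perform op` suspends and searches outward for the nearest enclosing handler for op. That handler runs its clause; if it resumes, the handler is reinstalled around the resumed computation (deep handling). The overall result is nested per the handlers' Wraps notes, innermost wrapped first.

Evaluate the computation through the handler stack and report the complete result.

Evaluation trace:
choose[4, 3] @ H2
  branch[0] choose=4:
    choose[0, 0] @ H2
      branch[0] choose=0:
        ask @ H0 ⇒ 6
        ask @ H0 ⇒ 6
        choose[6, 6] @ H2
          branch[0] choose=6:
            H0 returns 22
            H1 returns (22, 2)
            H2 returns [(22, 2)]
          branch[1] choose=6:
            H0 returns 22
            H1 returns (22, 2)
            H2 returns [(22, 2)]
      branch[1] choose=0:
        ask @ H0 ⇒ 6
        ask @ H0 ⇒ 6
        choose[6, 6] @ H2
          branch[0] choose=6:
            H0 returns 22
            H1 returns (22, 2)
            H2 returns [(22, 2)]
          branch[1] choose=6:
            H0 returns 22
            H1 returns (22, 2)
            H2 returns [(22, 2)]
  branch[1] choose=3:
    choose[0, 0] @ H2
      branch[0] choose=0:
        ask @ H0 ⇒ 6
        ask @ H0 ⇒ 6
        choose[6, 6] @ H2
          branch[0] choose=6:
            H0 returns 21
            H1 returns (21, 2)
            H2 returns [(21, 2)]
          branch[1] choose=6:
            H0 returns 21
            H1 returns (21, 2)
            H2 returns [(21, 2)]
      branch[1] choose=0:
        ask @ H0 ⇒ 6
        ask @ H0 ⇒ 6
        choose[6, 6] @ H2
          branch[0] choose=6:
            H0 returns 21
            H1 returns (21, 2)
            H2 returns [(21, 2)]
          branch[1] choose=6:
            H0 returns 21
            H1 returns (21, 2)
            H2 returns [(21, 2)]
= [(22, 2), (22, 2), (22, 2), (22, 2), (21, 2), (21, 2), (21, 2), (21, 2)]

Answer: [(22, 2), (22, 2), (22, 2), (22, 2), (21, 2), (21, 2), (21, 2), (21, 2)]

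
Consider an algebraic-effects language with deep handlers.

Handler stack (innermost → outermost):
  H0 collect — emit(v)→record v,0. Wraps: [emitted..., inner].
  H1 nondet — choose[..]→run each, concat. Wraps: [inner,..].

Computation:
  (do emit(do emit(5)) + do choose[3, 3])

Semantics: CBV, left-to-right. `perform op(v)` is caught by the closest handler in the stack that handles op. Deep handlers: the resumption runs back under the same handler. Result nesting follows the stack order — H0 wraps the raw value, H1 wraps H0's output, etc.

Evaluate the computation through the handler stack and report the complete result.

Working:
emit(5) @ H0 ⇒ out+=5
emit(0) @ H0 ⇒ out+=0
choose[3, 3] @ H1
  branch[0] choose=3:
    H0 returns [5, 0, 3]
    H1 returns [[5, 0, 3]]
  branch[1] choose=3:
    H0 returns [5, 0, 3]
    H1 returns [[5, 0, 3]]
= [[5, 0, 3], [5, 0, 3]]

Answer: [[5, 0, 3], [5, 0, 3]]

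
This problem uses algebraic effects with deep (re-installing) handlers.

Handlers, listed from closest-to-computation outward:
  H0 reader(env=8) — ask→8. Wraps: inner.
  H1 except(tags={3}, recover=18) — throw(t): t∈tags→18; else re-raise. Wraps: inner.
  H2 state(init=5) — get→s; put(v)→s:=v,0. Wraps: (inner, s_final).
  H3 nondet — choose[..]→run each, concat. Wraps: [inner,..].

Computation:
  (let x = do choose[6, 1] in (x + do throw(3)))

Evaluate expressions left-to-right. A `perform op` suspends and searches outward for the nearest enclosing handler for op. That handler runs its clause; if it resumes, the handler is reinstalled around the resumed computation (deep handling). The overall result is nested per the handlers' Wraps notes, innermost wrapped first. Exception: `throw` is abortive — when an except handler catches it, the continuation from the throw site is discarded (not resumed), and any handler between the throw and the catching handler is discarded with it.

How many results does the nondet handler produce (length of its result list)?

Evaluation trace:
choose[6, 1] @ H3
  branch[0] choose=6:
    throw(3) @ H1 caught ⇒ 18
    H2 returns (18, 5)
    H3 returns [(18, 5)]
  branch[1] choose=1:
    throw(3) @ H1 caught ⇒ 18
    H2 returns (18, 5)
    H3 returns [(18, 5)]
= [(18, 5), (18, 5)]

Answer: 2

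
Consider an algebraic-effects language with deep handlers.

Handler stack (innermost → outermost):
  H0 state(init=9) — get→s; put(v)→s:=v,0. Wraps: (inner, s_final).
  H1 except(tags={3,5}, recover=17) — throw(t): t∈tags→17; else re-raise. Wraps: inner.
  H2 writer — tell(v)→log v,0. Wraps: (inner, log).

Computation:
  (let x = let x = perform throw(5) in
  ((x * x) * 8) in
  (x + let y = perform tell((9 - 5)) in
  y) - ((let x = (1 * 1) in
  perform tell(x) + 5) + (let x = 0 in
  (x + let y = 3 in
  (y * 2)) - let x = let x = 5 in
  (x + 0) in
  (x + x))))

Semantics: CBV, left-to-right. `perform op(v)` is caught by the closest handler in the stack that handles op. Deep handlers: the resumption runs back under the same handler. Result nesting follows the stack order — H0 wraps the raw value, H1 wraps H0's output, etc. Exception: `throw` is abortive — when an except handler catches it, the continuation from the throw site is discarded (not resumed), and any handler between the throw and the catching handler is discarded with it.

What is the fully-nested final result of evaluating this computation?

Evaluation trace:
throw(5) @ H1 caught ⇒ 17
H2 returns (17, ())
= (17, ())

Answer: (17, ())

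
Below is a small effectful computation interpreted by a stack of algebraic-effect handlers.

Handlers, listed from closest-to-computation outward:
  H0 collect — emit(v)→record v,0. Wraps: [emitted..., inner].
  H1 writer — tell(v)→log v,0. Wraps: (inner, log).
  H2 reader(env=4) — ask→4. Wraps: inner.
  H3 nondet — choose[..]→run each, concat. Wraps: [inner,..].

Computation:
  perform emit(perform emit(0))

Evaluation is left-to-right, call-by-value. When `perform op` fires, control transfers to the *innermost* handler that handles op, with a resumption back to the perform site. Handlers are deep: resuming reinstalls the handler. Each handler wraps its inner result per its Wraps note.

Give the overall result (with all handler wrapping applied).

Answer: [([0, 0, 0], ())]

Step-by-step:
emit(0) @ H0 ⇒ out+=0
emit(0) @ H0 ⇒ out+=0
H0 returns [0, 0, 0]
H1 returns ([0, 0, 0], ())
H2 returns ([0, 0, 0], ())
H3 returns [([0, 0, 0], ())]
= [([0, 0, 0], ())]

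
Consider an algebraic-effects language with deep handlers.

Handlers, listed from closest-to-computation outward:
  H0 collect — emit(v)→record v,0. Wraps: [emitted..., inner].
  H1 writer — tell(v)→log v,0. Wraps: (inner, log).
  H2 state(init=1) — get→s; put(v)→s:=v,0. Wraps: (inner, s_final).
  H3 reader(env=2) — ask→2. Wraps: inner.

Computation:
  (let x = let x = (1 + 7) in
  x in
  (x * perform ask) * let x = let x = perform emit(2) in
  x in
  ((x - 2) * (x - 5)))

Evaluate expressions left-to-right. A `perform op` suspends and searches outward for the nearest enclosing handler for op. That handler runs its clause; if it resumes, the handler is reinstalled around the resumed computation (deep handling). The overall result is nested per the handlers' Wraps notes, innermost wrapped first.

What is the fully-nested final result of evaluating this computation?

Working:
ask @ H3 ⇒ 2
emit(2) @ H0 ⇒ out+=2
H0 returns [2, 160]
H1 returns ([2, 160], ())
H2 returns (([2, 160], ()), 1)
H3 returns (([2, 160], ()), 1)
= (([2, 160], ()), 1)

Answer: (([2, 160], ()), 1)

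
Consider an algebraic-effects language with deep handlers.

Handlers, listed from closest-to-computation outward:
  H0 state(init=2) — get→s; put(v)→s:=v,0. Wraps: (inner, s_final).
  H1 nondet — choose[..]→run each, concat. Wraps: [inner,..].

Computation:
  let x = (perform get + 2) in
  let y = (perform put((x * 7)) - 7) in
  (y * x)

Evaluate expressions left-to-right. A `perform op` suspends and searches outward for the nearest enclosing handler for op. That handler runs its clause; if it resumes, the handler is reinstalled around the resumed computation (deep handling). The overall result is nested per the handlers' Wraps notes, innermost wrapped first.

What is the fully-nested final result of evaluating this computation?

Evaluation trace:
get @ H0 ⇒ 2
put(28) @ H0 ⇒ s:=28
H0 returns (-28, 28)
H1 returns [(-28, 28)]
= [(-28, 28)]

Answer: [(-28, 28)]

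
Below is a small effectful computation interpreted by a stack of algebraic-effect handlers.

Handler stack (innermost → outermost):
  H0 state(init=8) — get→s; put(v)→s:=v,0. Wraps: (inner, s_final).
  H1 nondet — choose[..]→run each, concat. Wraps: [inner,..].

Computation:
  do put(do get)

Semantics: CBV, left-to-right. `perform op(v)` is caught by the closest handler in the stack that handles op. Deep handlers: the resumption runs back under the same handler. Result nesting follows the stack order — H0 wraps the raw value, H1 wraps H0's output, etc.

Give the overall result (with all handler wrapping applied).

Answer: [(0, 8)]

Step-by-step:
get @ H0 ⇒ 8
put(8) @ H0 ⇒ s:=8
H0 returns (0, 8)
H1 returns [(0, 8)]
= [(0, 8)]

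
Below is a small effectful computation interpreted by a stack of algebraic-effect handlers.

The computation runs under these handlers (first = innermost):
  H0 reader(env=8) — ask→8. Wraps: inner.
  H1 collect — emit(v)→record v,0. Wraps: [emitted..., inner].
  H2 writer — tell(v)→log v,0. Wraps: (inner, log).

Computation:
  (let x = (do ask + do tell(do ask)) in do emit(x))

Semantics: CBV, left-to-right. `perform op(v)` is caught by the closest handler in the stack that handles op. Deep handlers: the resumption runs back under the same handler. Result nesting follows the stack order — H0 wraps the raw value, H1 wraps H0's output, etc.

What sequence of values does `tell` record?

Evaluation trace:
ask @ H0 ⇒ 8
ask @ H0 ⇒ 8
tell(8) @ H2 ⇒ log+=8
emit(8) @ H1 ⇒ out+=8
H0 returns 0
H1 returns [8, 0]
H2 returns ([8, 0], (8))
= ([8, 0], (8))

Answer: (8)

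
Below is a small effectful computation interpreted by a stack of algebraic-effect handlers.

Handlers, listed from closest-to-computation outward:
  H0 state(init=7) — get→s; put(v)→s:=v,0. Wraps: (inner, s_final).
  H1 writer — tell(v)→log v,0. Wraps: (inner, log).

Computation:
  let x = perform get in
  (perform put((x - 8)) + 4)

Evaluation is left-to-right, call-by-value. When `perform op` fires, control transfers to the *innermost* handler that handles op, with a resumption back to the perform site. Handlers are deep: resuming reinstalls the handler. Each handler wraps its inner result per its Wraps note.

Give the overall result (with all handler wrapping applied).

Answer: ((4, -1), ())

Step-by-step:
get @ H0 ⇒ 7
put(-1) @ H0 ⇒ s:=-1
H0 returns (4, -1)
H1 returns ((4, -1), ())
= ((4, -1), ())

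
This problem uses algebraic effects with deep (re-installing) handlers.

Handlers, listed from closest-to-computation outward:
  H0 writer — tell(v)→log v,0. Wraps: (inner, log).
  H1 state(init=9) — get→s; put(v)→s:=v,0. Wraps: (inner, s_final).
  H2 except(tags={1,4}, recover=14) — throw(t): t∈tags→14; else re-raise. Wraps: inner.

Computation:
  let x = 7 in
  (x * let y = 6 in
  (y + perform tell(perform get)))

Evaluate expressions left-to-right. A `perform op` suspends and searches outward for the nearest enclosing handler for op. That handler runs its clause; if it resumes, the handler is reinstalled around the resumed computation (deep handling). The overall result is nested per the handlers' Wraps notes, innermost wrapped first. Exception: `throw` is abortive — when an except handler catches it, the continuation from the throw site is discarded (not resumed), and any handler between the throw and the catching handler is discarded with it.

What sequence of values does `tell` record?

Working:
get @ H1 ⇒ 9
tell(9) @ H0 ⇒ log+=9
H0 returns (42, (9))
H1 returns ((42, (9)), 9)
H2 returns ((42, (9)), 9)
= ((42, (9)), 9)

Answer: (9)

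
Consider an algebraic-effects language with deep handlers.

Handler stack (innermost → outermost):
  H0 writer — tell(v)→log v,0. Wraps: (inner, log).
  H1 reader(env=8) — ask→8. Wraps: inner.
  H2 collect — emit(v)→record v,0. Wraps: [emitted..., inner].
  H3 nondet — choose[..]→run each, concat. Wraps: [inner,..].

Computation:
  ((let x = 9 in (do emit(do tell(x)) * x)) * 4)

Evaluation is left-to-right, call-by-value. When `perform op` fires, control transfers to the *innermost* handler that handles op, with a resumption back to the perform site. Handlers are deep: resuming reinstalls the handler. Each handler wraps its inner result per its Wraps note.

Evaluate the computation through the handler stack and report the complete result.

Working:
tell(9) @ H0 ⇒ log+=9
emit(0) @ H2 ⇒ out+=0
H0 returns (0, (9))
H1 returns (0, (9))
H2 returns [0, (0, (9))]
H3 returns [[0, (0, (9))]]
= [[0, (0, (9))]]

Answer: [[0, (0, (9))]]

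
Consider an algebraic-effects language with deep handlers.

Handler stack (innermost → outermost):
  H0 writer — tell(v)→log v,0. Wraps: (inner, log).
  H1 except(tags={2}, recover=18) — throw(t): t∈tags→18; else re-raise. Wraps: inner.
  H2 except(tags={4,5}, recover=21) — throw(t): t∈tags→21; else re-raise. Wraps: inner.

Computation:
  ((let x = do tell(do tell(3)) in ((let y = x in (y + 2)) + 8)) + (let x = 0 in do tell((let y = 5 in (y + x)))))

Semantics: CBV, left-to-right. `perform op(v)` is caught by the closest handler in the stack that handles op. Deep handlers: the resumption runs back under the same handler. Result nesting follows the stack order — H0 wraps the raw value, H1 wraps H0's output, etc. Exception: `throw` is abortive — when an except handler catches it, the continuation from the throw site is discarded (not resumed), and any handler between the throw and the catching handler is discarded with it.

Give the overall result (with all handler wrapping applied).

Step-by-step:
tell(3) @ H0 ⇒ log+=3
tell(0) @ H0 ⇒ log+=0
tell(5) @ H0 ⇒ log+=5
H0 returns (10, (3, 0, 5))
H1 returns (10, (3, 0, 5))
H2 returns (10, (3, 0, 5))
= (10, (3, 0, 5))

Answer: (10, (3, 0, 5))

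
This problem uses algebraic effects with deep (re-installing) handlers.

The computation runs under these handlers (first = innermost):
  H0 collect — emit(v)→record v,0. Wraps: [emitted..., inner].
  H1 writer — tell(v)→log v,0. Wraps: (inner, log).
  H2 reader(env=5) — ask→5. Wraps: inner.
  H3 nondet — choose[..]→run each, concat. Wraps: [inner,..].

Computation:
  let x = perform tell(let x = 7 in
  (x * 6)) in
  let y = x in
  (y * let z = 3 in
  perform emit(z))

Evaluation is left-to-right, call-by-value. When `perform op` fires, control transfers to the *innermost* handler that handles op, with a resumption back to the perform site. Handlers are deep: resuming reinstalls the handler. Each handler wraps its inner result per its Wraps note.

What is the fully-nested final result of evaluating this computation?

Answer: [([3, 0], (42))]

Working:
tell(42) @ H1 ⇒ log+=42
emit(3) @ H0 ⇒ out+=3
H0 returns [3, 0]
H1 returns ([3, 0], (42))
H2 returns ([3, 0], (42))
H3 returns [([3, 0], (42))]
= [([3, 0], (42))]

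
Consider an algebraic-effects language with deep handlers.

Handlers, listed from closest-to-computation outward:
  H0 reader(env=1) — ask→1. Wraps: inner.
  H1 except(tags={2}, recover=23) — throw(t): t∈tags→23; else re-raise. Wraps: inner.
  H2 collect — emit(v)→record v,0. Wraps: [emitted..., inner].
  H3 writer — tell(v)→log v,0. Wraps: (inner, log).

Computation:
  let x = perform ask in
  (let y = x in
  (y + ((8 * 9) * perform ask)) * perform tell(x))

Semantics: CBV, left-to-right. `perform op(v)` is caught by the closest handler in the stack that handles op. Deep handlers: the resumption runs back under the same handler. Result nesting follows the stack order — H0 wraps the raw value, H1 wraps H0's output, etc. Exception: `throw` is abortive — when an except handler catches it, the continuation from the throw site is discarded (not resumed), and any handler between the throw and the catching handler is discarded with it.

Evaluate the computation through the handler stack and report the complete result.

Answer: ([0], (1))

Step-by-step:
ask @ H0 ⇒ 1
ask @ H0 ⇒ 1
tell(1) @ H3 ⇒ log+=1
H0 returns 0
H1 returns 0
H2 returns [0]
H3 returns ([0], (1))
= ([0], (1))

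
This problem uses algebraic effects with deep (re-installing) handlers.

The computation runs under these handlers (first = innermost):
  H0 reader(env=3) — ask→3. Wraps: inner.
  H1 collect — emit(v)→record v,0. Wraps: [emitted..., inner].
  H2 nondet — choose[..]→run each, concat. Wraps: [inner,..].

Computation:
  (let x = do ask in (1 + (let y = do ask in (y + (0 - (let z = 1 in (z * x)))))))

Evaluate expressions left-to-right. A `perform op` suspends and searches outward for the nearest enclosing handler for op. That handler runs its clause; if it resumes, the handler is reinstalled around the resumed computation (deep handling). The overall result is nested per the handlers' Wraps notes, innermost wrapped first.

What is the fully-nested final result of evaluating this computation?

Answer: [[1]]

Step-by-step:
ask @ H0 ⇒ 3
ask @ H0 ⇒ 3
H0 returns 1
H1 returns [1]
H2 returns [[1]]
= [[1]]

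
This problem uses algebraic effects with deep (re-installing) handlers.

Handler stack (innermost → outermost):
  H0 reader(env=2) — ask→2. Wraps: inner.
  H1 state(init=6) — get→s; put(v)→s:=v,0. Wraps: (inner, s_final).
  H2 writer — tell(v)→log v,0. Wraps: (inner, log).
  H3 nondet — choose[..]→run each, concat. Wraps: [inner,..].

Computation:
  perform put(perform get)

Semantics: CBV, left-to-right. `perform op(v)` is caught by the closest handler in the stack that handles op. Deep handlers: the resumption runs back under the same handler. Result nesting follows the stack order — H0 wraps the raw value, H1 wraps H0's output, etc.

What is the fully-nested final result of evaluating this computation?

Step-by-step:
get @ H1 ⇒ 6
put(6) @ H1 ⇒ s:=6
H0 returns 0
H1 returns (0, 6)
H2 returns ((0, 6), ())
H3 returns [((0, 6), ())]
= [((0, 6), ())]

Answer: [((0, 6), ())]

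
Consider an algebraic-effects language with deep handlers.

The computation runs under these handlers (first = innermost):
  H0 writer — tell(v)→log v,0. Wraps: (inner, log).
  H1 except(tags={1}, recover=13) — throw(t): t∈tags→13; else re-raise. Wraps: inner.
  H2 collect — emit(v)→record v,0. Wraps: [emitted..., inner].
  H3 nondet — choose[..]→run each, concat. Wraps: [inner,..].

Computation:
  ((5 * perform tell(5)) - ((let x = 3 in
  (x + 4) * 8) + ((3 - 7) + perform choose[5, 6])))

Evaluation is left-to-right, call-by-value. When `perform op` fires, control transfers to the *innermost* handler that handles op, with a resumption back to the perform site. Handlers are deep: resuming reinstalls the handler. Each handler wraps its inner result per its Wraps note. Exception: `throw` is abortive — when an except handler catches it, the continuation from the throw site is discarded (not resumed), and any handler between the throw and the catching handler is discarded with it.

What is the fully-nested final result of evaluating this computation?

Step-by-step:
tell(5) @ H0 ⇒ log+=5
choose[5, 6] @ H3
  branch[0] choose=5:
    H0 returns (-57, (5))
    H1 returns (-57, (5))
    H2 returns [(-57, (5))]
    H3 returns [[(-57, (5))]]
  branch[1] choose=6:
    H0 returns (-58, (5))
    H1 returns (-58, (5))
    H2 returns [(-58, (5))]
    H3 returns [[(-58, (5))]]
= [[(-57, (5))], [(-58, (5))]]

Answer: [[(-57, (5))], [(-58, (5))]]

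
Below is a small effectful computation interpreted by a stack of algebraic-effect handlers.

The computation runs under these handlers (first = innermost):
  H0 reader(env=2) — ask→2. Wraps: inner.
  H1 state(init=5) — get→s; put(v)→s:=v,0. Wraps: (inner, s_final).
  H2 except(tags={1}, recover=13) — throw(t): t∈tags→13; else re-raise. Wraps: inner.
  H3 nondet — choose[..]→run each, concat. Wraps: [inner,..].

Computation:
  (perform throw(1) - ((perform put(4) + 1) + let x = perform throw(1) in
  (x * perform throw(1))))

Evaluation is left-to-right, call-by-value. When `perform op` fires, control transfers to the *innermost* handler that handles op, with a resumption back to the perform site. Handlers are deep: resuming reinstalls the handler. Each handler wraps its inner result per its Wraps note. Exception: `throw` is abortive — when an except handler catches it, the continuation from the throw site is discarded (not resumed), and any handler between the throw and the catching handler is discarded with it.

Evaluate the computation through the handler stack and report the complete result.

Answer: [13]

Working:
throw(1) @ H2 caught ⇒ 13
H3 returns [13]
= [13]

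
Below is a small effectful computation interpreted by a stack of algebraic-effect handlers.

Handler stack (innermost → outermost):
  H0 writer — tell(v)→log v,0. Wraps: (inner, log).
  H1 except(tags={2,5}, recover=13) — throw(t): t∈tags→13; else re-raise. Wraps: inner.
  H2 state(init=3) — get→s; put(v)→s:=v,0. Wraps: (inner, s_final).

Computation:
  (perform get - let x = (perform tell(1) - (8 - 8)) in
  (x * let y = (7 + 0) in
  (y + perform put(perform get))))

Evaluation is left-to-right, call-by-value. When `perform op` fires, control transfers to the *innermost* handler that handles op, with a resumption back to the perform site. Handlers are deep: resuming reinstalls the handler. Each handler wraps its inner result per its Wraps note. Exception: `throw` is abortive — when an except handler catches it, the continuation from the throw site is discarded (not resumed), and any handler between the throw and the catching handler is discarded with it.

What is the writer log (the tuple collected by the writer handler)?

Evaluation trace:
get @ H2 ⇒ 3
tell(1) @ H0 ⇒ log+=1
get @ H2 ⇒ 3
put(3) @ H2 ⇒ s:=3
H0 returns (3, (1))
H1 returns (3, (1))
H2 returns ((3, (1)), 3)
= ((3, (1)), 3)

Answer: (1)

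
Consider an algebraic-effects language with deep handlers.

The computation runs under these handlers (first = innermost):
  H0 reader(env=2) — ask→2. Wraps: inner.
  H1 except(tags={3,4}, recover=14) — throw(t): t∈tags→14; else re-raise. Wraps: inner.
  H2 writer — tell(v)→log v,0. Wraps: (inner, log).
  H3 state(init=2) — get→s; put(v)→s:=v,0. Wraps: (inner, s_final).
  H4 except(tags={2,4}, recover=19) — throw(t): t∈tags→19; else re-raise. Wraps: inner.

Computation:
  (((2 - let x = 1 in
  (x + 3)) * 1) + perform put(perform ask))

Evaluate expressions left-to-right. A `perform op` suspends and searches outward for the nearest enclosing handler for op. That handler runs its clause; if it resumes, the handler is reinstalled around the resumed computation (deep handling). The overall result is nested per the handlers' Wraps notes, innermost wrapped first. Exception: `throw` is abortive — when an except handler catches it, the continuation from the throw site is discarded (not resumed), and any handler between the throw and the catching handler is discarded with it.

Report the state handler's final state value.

Answer: 2

Evaluation trace:
ask @ H0 ⇒ 2
put(2) @ H3 ⇒ s:=2
H0 returns -2
H1 returns -2
H2 returns (-2, ())
H3 returns ((-2, ()), 2)
H4 returns ((-2, ()), 2)
= ((-2, ()), 2)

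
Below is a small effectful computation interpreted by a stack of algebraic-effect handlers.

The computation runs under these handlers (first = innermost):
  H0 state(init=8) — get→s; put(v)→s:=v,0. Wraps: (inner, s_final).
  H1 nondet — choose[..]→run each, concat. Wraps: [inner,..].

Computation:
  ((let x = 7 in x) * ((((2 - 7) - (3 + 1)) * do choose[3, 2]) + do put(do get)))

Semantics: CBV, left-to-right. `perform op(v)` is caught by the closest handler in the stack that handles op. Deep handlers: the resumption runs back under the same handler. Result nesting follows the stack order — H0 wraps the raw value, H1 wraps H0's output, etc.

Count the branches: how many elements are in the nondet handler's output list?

Step-by-step:
choose[3, 2] @ H1
  branch[0] choose=3:
    get @ H0 ⇒ 8
    put(8) @ H0 ⇒ s:=8
    H0 returns (-189, 8)
    H1 returns [(-189, 8)]
  branch[1] choose=2:
    get @ H0 ⇒ 8
    put(8) @ H0 ⇒ s:=8
    H0 returns (-126, 8)
    H1 returns [(-126, 8)]
= [(-189, 8), (-126, 8)]

Answer: 2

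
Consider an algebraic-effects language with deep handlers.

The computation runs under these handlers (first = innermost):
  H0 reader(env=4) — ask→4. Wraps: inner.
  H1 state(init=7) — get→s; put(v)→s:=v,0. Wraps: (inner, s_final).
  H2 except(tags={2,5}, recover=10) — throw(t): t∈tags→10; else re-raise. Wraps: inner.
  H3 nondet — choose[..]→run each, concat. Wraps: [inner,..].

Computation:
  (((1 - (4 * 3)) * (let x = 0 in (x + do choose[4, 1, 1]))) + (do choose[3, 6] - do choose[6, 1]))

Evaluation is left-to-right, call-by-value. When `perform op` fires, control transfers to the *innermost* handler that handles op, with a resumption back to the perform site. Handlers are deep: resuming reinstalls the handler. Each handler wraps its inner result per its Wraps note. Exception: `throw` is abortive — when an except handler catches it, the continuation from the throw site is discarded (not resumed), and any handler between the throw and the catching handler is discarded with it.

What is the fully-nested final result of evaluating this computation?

Answer: [(-47, 7), (-42, 7), (-44, 7), (-39, 7), (-14, 7), (-9, 7), (-11, 7), (-6, 7), (-14, 7), (-9, 7), (-11, 7), (-6, 7)]

Step-by-step:
choose[4, 1, 1] @ H3
  branch[0] choose=4:
    choose[3, 6] @ H3
      branch[0] choose=3:
        choose[6, 1] @ H3
          branch[0] choose=6:
            H0 returns -47
            H1 returns (-47, 7)
            H2 returns (-47, 7)
            H3 returns [(-47, 7)]
          branch[1] choose=1:
            H0 returns -42
            H1 returns (-42, 7)
            H2 returns (-42, 7)
            H3 returns [(-42, 7)]
      branch[1] choose=6:
        choose[6, 1] @ H3
          branch[0] choose=6:
            H0 returns -44
            H1 returns (-44, 7)
            H2 returns (-44, 7)
            H3 returns [(-44, 7)]
          branch[1] choose=1:
            H0 returns -39
            H1 returns (-39, 7)
            H2 returns (-39, 7)
            H3 returns [(-39, 7)]
  branch[1] choose=1:
    choose[3, 6] @ H3
      branch[0] choose=3:
        choose[6, 1] @ H3
          branch[0] choose=6:
            H0 returns -14
            H1 returns (-14, 7)
            H2 returns (-14, 7)
            H3 returns [(-14, 7)]
          branch[1] choose=1:
            H0 returns -9
            H1 returns (-9, 7)
            H2 returns (-9, 7)
            H3 returns [(-9, 7)]
      branch[1] choose=6:
        choose[6, 1] @ H3
          branch[0] choose=6:
            H0 returns -11
            H1 returns (-11, 7)
            H2 returns (-11, 7)
            H3 returns [(-11, 7)]
          branch[1] choose=1:
            H0 returns -6
            H1 returns (-6, 7)
            H2 returns (-6, 7)
            H3 returns [(-6, 7)]
  branch[2] choose=1:
    choose[3, 6] @ H3
      branch[0] choose=3:
        choose[6, 1] @ H3
          branch[0] choose=6:
            H0 returns -14
            H1 returns (-14, 7)
            H2 returns (-14, 7)
            H3 returns [(-14, 7)]
          branch[1] choose=1:
            H0 returns -9
            H1 returns (-9, 7)
            H2 returns (-9, 7)
            H3 returns [(-9, 7)]
      branch[1] choose=6:
        choose[6, 1] @ H3
          branch[0] choose=6:
            H0 returns -11
            H1 returns (-11, 7)
            H2 returns (-11, 7)
            H3 returns [(-11, 7)]
          branch[1] choose=1:
            H0 returns -6
            H1 returns (-6, 7)
            H2 returns (-6, 7)
            H3 returns [(-6, 7)]
= [(-47, 7), (-42, 7), (-44, 7), (-39, 7), (-14, 7), (-9, 7), (-11, 7), (-6, 7), (-14, 7), (-9, 7), (-11, 7), (-6, 7)]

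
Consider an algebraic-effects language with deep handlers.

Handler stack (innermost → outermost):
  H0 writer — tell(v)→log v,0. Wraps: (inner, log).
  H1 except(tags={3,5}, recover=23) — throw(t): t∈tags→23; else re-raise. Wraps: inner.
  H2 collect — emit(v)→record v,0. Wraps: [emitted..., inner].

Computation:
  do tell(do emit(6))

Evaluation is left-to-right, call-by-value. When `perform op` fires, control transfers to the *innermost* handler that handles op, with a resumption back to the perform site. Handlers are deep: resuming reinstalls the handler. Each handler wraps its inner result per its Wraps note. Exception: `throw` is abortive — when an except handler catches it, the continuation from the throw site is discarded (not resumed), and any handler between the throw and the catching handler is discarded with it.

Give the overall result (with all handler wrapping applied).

Answer: [6, (0, (0))]

Working:
emit(6) @ H2 ⇒ out+=6
tell(0) @ H0 ⇒ log+=0
H0 returns (0, (0))
H1 returns (0, (0))
H2 returns [6, (0, (0))]
= [6, (0, (0))]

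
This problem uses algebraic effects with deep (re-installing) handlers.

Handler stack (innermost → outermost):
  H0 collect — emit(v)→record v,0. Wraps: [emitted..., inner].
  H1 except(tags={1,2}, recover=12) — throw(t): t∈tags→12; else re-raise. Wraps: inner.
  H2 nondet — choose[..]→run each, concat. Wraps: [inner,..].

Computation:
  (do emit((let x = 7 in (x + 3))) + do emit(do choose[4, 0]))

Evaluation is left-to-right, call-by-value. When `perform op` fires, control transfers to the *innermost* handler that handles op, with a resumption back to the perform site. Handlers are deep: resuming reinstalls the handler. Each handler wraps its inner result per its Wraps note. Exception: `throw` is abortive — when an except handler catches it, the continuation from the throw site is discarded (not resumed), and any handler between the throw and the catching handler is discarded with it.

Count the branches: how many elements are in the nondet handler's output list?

Answer: 2

Working:
emit(10) @ H0 ⇒ out+=10
choose[4, 0] @ H2
  branch[0] choose=4:
    emit(4) @ H0 ⇒ out+=4
    H0 returns [10, 4, 0]
    H1 returns [10, 4, 0]
    H2 returns [[10, 4, 0]]
  branch[1] choose=0:
    emit(0) @ H0 ⇒ out+=0
    H0 returns [10, 0, 0]
    H1 returns [10, 0, 0]
    H2 returns [[10, 0, 0]]
= [[10, 4, 0], [10, 0, 0]]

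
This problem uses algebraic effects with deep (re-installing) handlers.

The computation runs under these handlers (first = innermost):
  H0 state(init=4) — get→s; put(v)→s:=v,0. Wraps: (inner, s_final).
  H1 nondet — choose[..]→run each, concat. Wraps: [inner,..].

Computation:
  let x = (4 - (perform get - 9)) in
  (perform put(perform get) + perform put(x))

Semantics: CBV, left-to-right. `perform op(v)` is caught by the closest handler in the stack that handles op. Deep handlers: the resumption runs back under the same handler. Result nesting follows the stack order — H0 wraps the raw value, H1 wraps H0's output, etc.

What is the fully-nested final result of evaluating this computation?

Working:
get @ H0 ⇒ 4
get @ H0 ⇒ 4
put(4) @ H0 ⇒ s:=4
put(9) @ H0 ⇒ s:=9
H0 returns (0, 9)
H1 returns [(0, 9)]
= [(0, 9)]

Answer: [(0, 9)]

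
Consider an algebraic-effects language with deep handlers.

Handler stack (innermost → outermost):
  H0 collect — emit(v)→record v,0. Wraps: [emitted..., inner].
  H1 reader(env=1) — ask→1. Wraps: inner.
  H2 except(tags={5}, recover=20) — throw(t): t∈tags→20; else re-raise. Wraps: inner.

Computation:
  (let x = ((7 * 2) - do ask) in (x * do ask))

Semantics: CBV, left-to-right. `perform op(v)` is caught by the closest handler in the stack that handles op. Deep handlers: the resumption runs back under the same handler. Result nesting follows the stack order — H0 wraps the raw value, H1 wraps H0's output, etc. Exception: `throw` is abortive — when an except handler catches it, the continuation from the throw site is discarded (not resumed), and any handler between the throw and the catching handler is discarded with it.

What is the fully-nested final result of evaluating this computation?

Evaluation trace:
ask @ H1 ⇒ 1
ask @ H1 ⇒ 1
H0 returns [13]
H1 returns [13]
H2 returns [13]
= [13]

Answer: [13]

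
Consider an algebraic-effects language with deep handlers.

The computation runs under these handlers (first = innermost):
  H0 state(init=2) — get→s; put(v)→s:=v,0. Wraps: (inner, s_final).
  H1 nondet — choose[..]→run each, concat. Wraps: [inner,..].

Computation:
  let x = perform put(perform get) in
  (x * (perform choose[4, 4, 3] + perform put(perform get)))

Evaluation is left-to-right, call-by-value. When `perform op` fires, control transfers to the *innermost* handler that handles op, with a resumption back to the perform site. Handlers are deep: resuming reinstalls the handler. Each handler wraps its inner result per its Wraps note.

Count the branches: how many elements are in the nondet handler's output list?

Step-by-step:
get @ H0 ⇒ 2
put(2) @ H0 ⇒ s:=2
choose[4, 4, 3] @ H1
  branch[0] choose=4:
    get @ H0 ⇒ 2
    put(2) @ H0 ⇒ s:=2
    H0 returns (0, 2)
    H1 returns [(0, 2)]
  branch[1] choose=4:
    get @ H0 ⇒ 2
    put(2) @ H0 ⇒ s:=2
    H0 returns (0, 2)
    H1 returns [(0, 2)]
  branch[2] choose=3:
    get @ H0 ⇒ 2
    put(2) @ H0 ⇒ s:=2
    H0 returns (0, 2)
    H1 returns [(0, 2)]
= [(0, 2), (0, 2), (0, 2)]

Answer: 3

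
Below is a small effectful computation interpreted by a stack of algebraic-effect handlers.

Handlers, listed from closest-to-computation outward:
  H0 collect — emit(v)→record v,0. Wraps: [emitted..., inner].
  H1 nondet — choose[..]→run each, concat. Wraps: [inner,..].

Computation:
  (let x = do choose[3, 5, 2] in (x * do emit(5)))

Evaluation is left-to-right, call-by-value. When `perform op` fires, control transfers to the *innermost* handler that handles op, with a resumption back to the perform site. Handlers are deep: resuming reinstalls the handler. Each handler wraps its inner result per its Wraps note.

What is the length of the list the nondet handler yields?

Answer: 3

Evaluation trace:
choose[3, 5, 2] @ H1
  branch[0] choose=3:
    emit(5) @ H0 ⇒ out+=5
    H0 returns [5, 0]
    H1 returns [[5, 0]]
  branch[1] choose=5:
    emit(5) @ H0 ⇒ out+=5
    H0 returns [5, 0]
    H1 returns [[5, 0]]
  branch[2] choose=2:
    emit(5) @ H0 ⇒ out+=5
    H0 returns [5, 0]
    H1 returns [[5, 0]]
= [[5, 0], [5, 0], [5, 0]]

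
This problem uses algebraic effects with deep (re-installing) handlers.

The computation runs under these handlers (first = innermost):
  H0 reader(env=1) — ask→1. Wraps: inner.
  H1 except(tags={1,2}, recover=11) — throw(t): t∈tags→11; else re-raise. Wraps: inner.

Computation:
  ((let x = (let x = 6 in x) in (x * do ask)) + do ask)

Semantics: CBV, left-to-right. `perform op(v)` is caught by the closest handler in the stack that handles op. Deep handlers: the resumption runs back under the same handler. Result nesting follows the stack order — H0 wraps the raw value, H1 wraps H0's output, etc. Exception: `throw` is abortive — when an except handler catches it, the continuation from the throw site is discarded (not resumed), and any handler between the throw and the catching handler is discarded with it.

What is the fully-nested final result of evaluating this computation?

Answer: 7

Evaluation trace:
ask @ H0 ⇒ 1
ask @ H0 ⇒ 1
H0 returns 7
H1 returns 7
= 7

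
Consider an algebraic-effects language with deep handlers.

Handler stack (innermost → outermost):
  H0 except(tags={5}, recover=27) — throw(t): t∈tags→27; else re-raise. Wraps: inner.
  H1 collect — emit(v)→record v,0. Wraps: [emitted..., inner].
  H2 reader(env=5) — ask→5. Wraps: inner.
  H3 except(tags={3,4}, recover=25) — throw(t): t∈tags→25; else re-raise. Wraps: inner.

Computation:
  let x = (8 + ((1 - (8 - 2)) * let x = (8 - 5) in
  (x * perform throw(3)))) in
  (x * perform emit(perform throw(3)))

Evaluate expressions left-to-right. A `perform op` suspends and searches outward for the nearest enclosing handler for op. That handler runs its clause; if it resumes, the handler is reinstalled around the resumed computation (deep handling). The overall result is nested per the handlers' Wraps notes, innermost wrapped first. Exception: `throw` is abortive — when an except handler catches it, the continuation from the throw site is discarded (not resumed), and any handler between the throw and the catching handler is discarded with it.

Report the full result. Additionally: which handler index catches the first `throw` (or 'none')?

Answer: 25 ; first throw caught by: H3

Evaluation trace:
throw(3) @ H0 re-raised
throw(3) @ H3 caught ⇒ 25
= 25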